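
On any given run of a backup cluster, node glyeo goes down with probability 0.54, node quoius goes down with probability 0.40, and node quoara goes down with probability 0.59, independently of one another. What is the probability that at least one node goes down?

Independence gives P(none) = ∏(1 − pᵢ).
P(none) = (1 − 0.54) × (1 − 0.40) × (1 − 0.59) = 0.46 × 0.60 × 0.41 = 0.11316
P(at least one) = 1 − 0.11316 = 0.88684

0.88684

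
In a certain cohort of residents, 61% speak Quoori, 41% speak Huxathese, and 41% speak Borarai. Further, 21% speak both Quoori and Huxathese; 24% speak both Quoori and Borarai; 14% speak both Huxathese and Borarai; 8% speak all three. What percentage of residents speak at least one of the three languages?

By inclusion–exclusion:
P(at least one) = 61 + 41 + 41 − 21 − 24 − 14 + 8 = 92%

92%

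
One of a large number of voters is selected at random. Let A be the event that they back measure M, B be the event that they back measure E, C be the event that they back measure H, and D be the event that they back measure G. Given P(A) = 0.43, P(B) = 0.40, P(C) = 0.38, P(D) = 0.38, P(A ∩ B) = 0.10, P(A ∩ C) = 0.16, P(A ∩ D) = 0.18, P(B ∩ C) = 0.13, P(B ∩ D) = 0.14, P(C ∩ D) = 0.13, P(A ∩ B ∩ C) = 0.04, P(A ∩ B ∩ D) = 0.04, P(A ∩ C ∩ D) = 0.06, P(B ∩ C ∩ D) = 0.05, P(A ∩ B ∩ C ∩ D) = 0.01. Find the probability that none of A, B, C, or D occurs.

0.07

By inclusion-exclusion,
P(A ∪ B ∪ C ∪ D) = 0.43 + 0.40 + 0.38 + 0.38 − 0.10 − 0.16 − 0.18 − 0.13 − 0.14 − 0.13 + 0.04 + 0.04 + 0.06 + 0.05 − 0.01 = 0.93
P(none) = 1 − 0.93 = 0.07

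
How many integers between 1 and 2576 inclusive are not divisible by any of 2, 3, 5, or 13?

634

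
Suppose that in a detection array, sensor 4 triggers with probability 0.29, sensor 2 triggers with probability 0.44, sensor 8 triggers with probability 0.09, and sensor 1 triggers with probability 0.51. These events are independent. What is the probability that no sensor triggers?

0.17728984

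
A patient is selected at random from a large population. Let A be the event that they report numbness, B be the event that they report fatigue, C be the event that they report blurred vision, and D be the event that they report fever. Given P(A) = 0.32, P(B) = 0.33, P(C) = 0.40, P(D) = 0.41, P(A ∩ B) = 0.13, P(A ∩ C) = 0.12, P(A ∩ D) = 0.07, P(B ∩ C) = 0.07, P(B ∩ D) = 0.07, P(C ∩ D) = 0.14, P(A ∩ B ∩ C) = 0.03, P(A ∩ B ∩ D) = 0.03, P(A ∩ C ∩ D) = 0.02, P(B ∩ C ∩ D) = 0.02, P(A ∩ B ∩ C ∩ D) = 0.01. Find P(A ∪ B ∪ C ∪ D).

0.95

P(A ∪ B ∪ C ∪ D) = 0.32 + 0.33 + 0.40 + 0.41 − 0.13 − 0.12 − 0.07 − 0.07 − 0.07 − 0.14 + 0.03 + 0.03 + 0.02 + 0.02 − 0.01 = 0.95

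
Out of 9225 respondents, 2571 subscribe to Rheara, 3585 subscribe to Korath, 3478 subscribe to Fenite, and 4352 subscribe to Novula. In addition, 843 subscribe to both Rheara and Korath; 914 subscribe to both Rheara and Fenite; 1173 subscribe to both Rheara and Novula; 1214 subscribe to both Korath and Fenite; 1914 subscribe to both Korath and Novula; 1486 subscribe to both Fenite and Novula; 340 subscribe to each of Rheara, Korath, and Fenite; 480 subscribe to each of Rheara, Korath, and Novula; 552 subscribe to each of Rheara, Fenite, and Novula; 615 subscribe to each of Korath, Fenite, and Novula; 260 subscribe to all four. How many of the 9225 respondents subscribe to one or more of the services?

8169

N(≥1) = 2571 + 3585 + 3478 + 4352 − 843 − 914 − 1173 − 1214 − 1914 − 1486 + 340 + 480 + 552 + 615 − 260 = 8169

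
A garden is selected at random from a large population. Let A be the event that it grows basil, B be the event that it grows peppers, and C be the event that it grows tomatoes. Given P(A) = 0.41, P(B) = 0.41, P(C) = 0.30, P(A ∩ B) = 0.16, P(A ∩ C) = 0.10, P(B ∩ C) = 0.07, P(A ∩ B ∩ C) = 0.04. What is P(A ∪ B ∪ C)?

Using inclusion–exclusion:
P(A ∪ B ∪ C) = 0.41 + 0.41 + 0.30 − 0.16 − 0.10 − 0.07 + 0.04 = 0.83

0.83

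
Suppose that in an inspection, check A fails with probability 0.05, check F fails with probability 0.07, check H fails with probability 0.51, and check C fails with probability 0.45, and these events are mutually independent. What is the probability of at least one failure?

0.76189675

P(none) = (1 − 0.05) × (1 − 0.07) × (1 − 0.51) × (1 − 0.45) = 0.95 × 0.93 × 0.49 × 0.55 = 0.23810325
P(at least one) = 1 − 0.23810325 = 0.76189675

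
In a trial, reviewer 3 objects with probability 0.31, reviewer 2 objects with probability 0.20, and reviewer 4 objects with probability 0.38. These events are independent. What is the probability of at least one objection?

0.65776

Independence gives P(none) = ∏(1 − pᵢ).
P(none) = (1 − 0.31) × (1 − 0.20) × (1 − 0.38) = 0.69 × 0.80 × 0.62 = 0.34224
P(at least one) = 1 − 0.34224 = 0.65776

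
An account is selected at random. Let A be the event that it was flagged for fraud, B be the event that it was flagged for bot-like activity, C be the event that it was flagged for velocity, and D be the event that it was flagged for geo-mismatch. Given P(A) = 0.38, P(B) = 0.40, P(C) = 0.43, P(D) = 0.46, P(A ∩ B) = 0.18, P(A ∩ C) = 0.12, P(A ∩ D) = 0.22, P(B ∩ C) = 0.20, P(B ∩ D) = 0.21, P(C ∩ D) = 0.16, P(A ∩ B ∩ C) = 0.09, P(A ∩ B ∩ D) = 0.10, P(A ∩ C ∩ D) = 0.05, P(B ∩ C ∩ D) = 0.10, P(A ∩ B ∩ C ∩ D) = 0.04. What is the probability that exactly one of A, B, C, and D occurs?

0.35

P(exactly one) = 0.38 + 0.40 + 0.43 + 0.46 − 2·0.18 − 2·0.12 − 2·0.22 − 2·0.20 − 2·0.21 − 2·0.16 + 3·0.09 + 3·0.10 + 3·0.05 + 3·0.10 − 4·0.04 = 0.35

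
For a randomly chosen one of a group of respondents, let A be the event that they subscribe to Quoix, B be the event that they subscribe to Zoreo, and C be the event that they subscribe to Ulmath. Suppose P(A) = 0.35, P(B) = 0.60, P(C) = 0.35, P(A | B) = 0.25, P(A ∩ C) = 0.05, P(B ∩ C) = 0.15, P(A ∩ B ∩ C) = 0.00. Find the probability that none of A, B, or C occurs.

P(A ∩ B) = P(B)·P(A|B) = 0.60 × 0.25 = 0.15
P(A ∪ B ∪ C) = 0.35 + 0.60 + 0.35 − 0.15 − 0.05 − 0.15 + 0.00 = 0.95
P(none) = 1 − 0.95 = 0.05

0.05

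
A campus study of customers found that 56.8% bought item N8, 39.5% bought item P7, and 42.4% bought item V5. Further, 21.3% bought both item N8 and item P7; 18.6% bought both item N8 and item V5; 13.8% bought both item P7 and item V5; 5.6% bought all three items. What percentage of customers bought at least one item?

90.6%

Apply inclusion-exclusion:
P(≥1) = 56.8 + 39.5 + 42.4 − 21.3 − 18.6 − 13.8 + 5.6 = 90.6%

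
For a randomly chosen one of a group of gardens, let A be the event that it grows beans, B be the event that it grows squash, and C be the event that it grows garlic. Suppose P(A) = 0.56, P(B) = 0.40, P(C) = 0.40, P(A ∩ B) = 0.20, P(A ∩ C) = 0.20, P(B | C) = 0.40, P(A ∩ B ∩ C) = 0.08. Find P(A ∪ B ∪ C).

P(B ∩ C) = P(C)·P(B|C) = 0.40 × 0.40 = 0.16
Apply inclusion-exclusion:
P(A ∪ B ∪ C) = 0.56 + 0.40 + 0.40 − 0.20 − 0.20 − 0.16 + 0.08 = 0.88

0.88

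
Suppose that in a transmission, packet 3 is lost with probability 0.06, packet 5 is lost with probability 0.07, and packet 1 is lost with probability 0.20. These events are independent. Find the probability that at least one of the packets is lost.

P(none) = (1 − 0.06) × (1 − 0.07) × (1 − 0.20) = 0.94 × 0.93 × 0.80 = 0.69936
P(at least one) = 1 − 0.69936 = 0.30064

0.30064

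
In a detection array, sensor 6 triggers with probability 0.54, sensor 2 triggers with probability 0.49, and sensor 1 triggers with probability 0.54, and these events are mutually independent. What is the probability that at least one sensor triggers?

0.892084

P(none) = (1 − 0.54) × (1 − 0.49) × (1 − 0.54) = 0.46 × 0.51 × 0.46 = 0.107916
P(at least one) = 1 − 0.107916 = 0.892084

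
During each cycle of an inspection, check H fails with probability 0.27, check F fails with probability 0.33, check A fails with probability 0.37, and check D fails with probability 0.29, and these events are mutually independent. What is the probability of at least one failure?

0.78122557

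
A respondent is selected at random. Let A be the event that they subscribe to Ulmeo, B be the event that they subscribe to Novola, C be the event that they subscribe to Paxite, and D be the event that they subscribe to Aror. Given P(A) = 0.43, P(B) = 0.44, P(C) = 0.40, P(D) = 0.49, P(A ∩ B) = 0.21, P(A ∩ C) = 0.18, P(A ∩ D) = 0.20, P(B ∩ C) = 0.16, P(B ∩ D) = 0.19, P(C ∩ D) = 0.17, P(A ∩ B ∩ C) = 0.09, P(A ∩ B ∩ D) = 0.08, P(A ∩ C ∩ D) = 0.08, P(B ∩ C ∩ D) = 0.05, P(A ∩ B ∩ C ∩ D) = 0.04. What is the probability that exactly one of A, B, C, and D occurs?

0.28

Using the inclusion–exclusion count for exactly one event:
P(exactly one) = 0.43 + 0.44 + 0.40 + 0.49 − 2·0.21 − 2·0.18 − 2·0.20 − 2·0.16 − 2·0.19 − 2·0.17 + 3·0.09 + 3·0.08 + 3·0.08 + 3·0.05 − 4·0.04 = 0.28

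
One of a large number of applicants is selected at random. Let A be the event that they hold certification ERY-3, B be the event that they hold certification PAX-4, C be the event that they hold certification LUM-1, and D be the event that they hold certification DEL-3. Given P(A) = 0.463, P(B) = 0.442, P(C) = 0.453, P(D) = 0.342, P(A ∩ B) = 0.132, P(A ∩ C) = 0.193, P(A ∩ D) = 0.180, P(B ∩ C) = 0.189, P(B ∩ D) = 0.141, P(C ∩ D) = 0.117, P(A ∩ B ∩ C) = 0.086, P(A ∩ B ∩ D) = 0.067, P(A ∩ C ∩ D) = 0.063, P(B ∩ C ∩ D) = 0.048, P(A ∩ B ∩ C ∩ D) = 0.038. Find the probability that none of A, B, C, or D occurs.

Using inclusion–exclusion:
P(A ∪ B ∪ C ∪ D) = 0.463 + 0.442 + 0.453 + 0.342 − 0.132 − 0.193 − 0.180 − 0.189 − 0.141 − 0.117 + 0.086 + 0.067 + 0.063 + 0.048 − 0.038 = 0.974
P(none) = 1 − 0.974 = 0.026

0.026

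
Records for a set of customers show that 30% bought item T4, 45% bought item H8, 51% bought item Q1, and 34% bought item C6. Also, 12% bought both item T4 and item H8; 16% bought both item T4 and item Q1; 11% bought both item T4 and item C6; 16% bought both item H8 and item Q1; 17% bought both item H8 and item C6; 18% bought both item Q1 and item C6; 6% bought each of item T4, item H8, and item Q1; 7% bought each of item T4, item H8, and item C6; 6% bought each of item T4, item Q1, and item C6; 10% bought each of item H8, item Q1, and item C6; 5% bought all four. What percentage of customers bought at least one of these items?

94%

Apply inclusion-exclusion:
P(union) = 30 + 45 + 51 + 34 − 12 − 16 − 11 − 16 − 17 − 18 + 6 + 7 + 6 + 10 − 5 = 94%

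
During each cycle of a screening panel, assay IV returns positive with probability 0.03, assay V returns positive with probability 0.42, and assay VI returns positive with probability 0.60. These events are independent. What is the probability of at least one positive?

0.77496

Since the events are independent, P(none) is the product of the individual non-occurrence probabilities.
P(none) = (1 − 0.03) × (1 − 0.42) × (1 − 0.60) = 0.97 × 0.58 × 0.40 = 0.22504
P(at least one) = 1 − 0.22504 = 0.77496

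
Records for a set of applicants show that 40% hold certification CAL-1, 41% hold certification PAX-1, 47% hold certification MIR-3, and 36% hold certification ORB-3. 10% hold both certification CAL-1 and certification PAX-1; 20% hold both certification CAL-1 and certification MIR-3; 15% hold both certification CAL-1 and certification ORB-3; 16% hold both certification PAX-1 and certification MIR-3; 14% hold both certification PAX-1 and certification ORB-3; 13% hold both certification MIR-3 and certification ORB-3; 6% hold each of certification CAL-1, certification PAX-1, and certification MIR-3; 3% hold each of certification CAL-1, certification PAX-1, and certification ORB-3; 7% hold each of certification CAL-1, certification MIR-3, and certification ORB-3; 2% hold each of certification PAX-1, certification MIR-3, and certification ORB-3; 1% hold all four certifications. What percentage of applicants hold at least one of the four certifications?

P(at least one) = 40 + 41 + 47 + 36 − 10 − 20 − 15 − 16 − 14 − 13 + 6 + 3 + 7 + 2 − 1 = 93%

93%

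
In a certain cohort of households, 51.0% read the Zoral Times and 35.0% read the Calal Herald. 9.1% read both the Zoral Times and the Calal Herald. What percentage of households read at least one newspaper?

76.9%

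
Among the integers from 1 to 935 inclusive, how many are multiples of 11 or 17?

Apply inclusion-exclusion:
85 + 55 − 5 = 135

135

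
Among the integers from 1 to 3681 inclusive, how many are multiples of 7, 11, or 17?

525 + 334 + 216 − 47 − 30 − 19 + 2 = 981

981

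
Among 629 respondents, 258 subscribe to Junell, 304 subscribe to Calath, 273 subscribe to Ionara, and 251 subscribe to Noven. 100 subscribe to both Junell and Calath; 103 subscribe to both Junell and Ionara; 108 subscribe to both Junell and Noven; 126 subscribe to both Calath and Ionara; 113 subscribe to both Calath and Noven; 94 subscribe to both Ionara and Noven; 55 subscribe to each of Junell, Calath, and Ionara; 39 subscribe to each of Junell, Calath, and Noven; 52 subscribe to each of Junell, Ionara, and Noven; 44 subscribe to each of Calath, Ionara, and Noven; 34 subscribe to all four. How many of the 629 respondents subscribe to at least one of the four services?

Using inclusion–exclusion:
|union| = 258 + 304 + 273 + 251 − 100 − 103 − 108 − 126 − 113 − 94 + 55 + 39 + 52 + 44 − 34 = 598

598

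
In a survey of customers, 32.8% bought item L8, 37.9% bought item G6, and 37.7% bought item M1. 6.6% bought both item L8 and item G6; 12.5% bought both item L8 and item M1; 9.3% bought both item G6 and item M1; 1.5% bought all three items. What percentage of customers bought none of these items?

Using inclusion–exclusion:
P(at least one) = 32.8 + 37.9 + 37.7 − 6.6 − 12.5 − 9.3 + 1.5 = 81.5%
P(none) = 100% − 81.5% = 18.5%

18.5%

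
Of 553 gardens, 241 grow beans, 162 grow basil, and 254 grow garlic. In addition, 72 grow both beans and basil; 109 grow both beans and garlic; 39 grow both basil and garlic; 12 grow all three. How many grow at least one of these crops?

449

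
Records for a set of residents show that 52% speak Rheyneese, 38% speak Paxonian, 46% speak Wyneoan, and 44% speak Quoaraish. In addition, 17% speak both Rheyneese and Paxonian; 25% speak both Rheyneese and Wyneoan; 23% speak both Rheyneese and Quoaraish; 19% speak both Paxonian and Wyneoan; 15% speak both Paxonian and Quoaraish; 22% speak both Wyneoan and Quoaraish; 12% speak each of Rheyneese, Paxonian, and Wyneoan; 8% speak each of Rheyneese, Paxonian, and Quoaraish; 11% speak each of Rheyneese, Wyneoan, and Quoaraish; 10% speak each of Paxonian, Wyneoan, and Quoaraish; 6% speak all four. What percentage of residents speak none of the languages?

6%

P(union) = 52 + 38 + 46 + 44 − 17 − 25 − 23 − 19 − 15 − 22 + 12 + 8 + 11 + 10 − 6 = 94%
P(none) = 100% − 94% = 6%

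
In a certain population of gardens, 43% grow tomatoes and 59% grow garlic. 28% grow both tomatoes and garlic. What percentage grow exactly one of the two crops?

46%

By inclusion–exclusion (exactly-one form):
P(exactly one) = 43 + 59 − 2·28 = 46%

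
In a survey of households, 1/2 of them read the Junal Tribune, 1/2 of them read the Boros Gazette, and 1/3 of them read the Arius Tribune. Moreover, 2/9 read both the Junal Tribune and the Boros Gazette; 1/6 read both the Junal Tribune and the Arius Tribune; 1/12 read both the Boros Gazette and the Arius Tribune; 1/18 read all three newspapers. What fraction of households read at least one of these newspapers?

11/12

P(≥1) = 1/2 + 1/2 + 1/3 − 2/9 − 1/6 − 1/12 + 1/18 = 11/12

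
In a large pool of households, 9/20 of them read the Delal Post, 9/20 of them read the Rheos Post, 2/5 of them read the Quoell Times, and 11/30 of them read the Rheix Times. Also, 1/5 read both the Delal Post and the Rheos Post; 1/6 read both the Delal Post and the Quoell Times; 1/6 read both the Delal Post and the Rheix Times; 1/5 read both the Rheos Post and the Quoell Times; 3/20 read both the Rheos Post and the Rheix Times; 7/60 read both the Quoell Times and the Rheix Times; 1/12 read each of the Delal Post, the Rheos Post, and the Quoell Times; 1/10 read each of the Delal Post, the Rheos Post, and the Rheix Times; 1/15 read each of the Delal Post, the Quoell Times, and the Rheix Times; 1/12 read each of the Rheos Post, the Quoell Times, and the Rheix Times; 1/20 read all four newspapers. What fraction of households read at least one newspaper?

By inclusion-exclusion,
P(≥1) = 9/20 + 9/20 + 2/5 + 11/30 − 1/5 − 1/6 − 1/6 − 1/5 − 3/20 − 7/60 + 1/12 + 1/10 + 1/15 + 1/12 − 1/20 = 19/20

19/20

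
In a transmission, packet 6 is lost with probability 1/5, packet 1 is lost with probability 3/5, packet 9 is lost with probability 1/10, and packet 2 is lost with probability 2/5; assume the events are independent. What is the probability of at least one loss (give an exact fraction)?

517/625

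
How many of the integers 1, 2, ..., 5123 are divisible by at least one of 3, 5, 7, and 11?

By inclusion–exclusion:
floor(5123/3) + floor(5123/5) + floor(5123/7) + floor(5123/11) − floor(5123/15) − floor(5123/21) − floor(5123/33) − floor(5123/35) − floor(5123/55) − floor(5123/77) + floor(5123/105) + floor(5123/165) + floor(5123/231) + floor(5123/385) − floor(5123/1155) = 1707 + 1024 + 731 + 465 − 341 − 243 − 155 − 146 − 93 − 66 + 48 + 31 + 22 + 13 − 4 = 2993

2993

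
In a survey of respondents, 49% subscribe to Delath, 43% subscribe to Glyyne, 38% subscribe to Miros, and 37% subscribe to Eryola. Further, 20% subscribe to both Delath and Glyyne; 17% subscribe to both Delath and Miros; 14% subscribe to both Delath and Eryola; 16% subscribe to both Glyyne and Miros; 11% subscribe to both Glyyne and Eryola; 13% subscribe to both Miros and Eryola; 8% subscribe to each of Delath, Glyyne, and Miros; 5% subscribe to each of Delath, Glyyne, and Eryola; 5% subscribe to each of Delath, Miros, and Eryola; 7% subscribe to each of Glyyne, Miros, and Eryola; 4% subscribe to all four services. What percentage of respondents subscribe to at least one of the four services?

P(at least one) = 49 + 43 + 38 + 37 − 20 − 17 − 14 − 16 − 11 − 13 + 8 + 5 + 5 + 7 − 4 = 97%

97%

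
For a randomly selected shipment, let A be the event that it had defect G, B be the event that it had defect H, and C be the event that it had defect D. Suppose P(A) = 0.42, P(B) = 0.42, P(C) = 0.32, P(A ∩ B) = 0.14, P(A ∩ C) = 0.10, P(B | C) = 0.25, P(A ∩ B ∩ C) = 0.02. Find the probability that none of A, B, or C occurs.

0.14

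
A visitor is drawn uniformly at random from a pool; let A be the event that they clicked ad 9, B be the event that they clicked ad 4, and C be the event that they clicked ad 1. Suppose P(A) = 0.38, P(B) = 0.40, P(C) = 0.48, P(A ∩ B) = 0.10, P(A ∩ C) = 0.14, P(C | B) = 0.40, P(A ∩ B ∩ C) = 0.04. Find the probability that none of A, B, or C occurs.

0.10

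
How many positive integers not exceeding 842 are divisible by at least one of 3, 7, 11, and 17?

429

280 + 120 + 76 + 49 − 40 − 25 − 16 − 10 − 7 − 4 + 3 + 2 + 1 + 0 − 0 = 429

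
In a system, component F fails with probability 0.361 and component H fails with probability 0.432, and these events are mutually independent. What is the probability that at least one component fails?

P(none) = (1 − 0.361) × (1 − 0.432) = 0.639 × 0.568 = 0.362952
P(at least one) = 1 − 0.362952 = 0.637048

0.637048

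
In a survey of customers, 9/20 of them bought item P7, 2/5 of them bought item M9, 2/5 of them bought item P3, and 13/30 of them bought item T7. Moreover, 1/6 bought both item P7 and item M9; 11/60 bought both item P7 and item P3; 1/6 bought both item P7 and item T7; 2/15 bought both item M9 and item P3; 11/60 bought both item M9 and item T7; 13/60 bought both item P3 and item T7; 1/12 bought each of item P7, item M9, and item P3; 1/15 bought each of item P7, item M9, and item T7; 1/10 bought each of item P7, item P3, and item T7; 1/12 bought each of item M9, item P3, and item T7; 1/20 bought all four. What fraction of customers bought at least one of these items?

11/12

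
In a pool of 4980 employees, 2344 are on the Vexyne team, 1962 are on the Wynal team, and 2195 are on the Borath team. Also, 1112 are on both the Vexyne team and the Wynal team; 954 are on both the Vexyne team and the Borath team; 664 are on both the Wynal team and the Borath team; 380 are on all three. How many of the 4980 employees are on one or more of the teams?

Using inclusion–exclusion:
|at least one| = 2344 + 1962 + 2195 − 1112 − 954 − 664 + 380 = 4151

4151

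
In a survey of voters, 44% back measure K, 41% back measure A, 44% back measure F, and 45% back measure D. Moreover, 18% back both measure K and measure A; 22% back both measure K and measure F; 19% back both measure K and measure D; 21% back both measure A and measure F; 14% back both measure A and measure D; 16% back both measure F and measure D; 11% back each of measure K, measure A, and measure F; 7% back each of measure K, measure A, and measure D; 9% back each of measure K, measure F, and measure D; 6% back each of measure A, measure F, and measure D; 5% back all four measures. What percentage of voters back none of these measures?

Inclusion–exclusion gives
P(union) = 44 + 41 + 44 + 45 − 18 − 22 − 19 − 21 − 14 − 16 + 11 + 7 + 9 + 6 − 5 = 92%
P(none) = 100% − 92% = 8%

8%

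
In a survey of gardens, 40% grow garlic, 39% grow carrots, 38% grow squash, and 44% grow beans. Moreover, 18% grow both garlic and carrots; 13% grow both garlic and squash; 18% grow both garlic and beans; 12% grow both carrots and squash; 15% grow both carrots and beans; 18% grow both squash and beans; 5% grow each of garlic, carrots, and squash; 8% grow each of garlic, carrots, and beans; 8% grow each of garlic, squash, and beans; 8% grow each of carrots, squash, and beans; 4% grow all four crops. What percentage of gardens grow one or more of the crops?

By inclusion–exclusion:
P(union) = 40 + 39 + 38 + 44 − 18 − 13 − 18 − 12 − 15 − 18 + 5 + 8 + 8 + 8 − 4 = 92%

92%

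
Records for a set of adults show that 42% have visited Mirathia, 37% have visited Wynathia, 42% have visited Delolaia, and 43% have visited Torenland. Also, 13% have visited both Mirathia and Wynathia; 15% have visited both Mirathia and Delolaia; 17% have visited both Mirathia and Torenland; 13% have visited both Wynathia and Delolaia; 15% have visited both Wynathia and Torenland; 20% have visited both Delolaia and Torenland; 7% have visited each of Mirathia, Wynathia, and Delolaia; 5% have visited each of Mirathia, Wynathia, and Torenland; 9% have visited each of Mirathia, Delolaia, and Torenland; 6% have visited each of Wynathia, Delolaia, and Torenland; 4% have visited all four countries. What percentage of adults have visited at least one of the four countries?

Using inclusion–exclusion:
P(union) = 42 + 37 + 42 + 43 − 13 − 15 − 17 − 13 − 15 − 20 + 7 + 5 + 9 + 6 − 4 = 94%

94%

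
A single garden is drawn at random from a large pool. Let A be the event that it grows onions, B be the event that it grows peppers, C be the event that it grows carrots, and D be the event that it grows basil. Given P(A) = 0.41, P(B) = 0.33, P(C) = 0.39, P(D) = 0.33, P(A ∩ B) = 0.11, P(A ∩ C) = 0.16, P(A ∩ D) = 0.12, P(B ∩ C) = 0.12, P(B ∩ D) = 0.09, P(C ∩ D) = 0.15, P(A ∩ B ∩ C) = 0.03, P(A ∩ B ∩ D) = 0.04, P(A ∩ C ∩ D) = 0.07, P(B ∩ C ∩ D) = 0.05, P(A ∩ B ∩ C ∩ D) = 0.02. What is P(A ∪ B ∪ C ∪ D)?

0.88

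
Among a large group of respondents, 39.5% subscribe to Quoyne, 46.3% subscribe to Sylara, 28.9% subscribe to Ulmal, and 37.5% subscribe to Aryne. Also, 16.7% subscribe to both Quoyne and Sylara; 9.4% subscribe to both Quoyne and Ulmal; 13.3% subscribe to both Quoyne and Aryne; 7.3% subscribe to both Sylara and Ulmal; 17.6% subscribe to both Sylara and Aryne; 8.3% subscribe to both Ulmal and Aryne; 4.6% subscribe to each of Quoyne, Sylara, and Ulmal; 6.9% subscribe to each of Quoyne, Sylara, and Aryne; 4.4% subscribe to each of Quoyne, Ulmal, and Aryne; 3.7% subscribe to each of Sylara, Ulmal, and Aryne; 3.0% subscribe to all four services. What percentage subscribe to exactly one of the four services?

53.8%

By inclusion–exclusion (exactly-one form):
P(exactly one) = 39.5 + 46.3 + 28.9 + 37.5 − 2·16.7 − 2·9.4 − 2·13.3 − 2·7.3 − 2·17.6 − 2·8.3 + 3·4.6 + 3·6.9 + 3·4.4 + 3·3.7 − 4·3.0 = 53.8%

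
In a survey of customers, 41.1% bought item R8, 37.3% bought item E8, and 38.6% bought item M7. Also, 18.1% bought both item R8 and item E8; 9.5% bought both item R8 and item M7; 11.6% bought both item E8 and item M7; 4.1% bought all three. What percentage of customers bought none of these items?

18.1%

Inclusion–exclusion gives
P(union) = 41.1 + 37.3 + 38.6 − 18.1 − 9.5 − 11.6 + 4.1 = 81.9%
P(none) = 100% − 81.9% = 18.1%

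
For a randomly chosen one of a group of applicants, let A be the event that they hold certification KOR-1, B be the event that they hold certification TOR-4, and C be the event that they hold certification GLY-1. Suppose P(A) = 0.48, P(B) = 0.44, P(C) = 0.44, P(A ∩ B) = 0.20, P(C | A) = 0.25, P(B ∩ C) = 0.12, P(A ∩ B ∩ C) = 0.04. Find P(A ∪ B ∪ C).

P(A ∩ C) = P(A)·P(C|A) = 0.48 × 0.25 = 0.12
P(A ∪ B ∪ C) = 0.48 + 0.44 + 0.44 − 0.20 − 0.12 − 0.12 + 0.04 = 0.96

0.96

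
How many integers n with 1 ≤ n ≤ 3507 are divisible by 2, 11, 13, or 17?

Inclusion–exclusion gives
⌊3507/2⌋ + ⌊3507/11⌋ + ⌊3507/13⌋ + ⌊3507/17⌋ − ⌊3507/22⌋ − ⌊3507/26⌋ − ⌊3507/34⌋ − ⌊3507/143⌋ − ⌊3507/187⌋ − ⌊3507/221⌋ + ⌊3507/286⌋ + ⌊3507/374⌋ + ⌊3507/442⌋ + ⌊3507/2431⌋ − ⌊3507/4862⌋ = 1753 + 318 + 269 + 206 − 159 − 134 − 103 − 24 − 18 − 15 + 12 + 9 + 7 + 1 − 0 = 2122

2122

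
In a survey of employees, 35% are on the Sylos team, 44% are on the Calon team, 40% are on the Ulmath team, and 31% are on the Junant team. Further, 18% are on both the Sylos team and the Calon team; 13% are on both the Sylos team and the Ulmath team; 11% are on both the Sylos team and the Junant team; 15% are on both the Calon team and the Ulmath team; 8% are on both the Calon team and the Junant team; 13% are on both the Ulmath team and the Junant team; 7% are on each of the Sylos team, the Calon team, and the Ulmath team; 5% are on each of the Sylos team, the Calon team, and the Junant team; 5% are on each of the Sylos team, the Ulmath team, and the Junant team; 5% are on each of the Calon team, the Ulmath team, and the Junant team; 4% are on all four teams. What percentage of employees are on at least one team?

90%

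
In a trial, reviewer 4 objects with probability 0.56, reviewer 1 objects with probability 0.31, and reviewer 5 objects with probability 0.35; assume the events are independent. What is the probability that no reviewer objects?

P(none) = (1 − 0.56) × (1 − 0.31) × (1 − 0.35) = 0.44 × 0.69 × 0.65 = 0.19734

0.19734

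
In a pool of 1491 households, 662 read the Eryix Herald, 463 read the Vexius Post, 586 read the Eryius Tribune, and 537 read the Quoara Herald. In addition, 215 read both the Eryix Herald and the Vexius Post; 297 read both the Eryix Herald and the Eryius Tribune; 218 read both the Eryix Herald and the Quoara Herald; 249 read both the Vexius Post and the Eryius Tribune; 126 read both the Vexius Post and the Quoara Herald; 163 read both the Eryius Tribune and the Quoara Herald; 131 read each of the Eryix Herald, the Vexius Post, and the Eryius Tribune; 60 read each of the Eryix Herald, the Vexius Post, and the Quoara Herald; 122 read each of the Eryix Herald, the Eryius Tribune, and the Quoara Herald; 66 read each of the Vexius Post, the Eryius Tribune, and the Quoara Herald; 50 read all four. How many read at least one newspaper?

1309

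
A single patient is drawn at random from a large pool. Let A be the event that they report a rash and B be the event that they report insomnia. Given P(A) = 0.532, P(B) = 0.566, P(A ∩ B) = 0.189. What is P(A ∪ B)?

0.909

By inclusion–exclusion:
P(A ∪ B) = 0.532 + 0.566 − 0.189 = 0.909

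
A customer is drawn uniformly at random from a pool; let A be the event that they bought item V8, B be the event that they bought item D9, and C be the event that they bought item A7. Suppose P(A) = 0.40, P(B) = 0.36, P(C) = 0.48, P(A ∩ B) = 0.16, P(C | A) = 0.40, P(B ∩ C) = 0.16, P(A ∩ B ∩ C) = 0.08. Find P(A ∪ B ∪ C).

0.84

P(A ∩ C) = P(A)·P(C|A) = 0.40 × 0.40 = 0.16
By inclusion–exclusion:
P(A ∪ B ∪ C) = 0.40 + 0.36 + 0.48 − 0.16 − 0.16 − 0.16 + 0.08 = 0.84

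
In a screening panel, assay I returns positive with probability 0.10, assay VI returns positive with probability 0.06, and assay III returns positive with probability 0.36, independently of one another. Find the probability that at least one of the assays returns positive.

P(none) = (1 − 0.10) × (1 − 0.06) × (1 − 0.36) = 0.90 × 0.94 × 0.64 = 0.54144
P(at least one) = 1 − 0.54144 = 0.45856

0.45856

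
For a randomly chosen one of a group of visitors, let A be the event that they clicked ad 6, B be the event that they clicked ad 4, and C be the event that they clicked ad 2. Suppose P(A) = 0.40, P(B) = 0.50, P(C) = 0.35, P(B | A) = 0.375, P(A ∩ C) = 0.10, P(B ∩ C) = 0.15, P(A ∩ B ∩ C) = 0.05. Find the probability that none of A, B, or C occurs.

P(A ∩ B) = P(A)·P(B|A) = 0.40 × 0.375 = 0.15
P(A ∪ B ∪ C) = 0.40 + 0.50 + 0.35 − 0.15 − 0.10 − 0.15 + 0.05 = 0.90
P(none) = 1 − 0.90 = 0.10

0.10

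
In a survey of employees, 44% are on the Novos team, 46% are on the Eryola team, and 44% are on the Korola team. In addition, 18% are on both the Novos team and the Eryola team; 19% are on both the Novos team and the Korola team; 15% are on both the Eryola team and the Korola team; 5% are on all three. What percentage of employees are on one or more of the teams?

By inclusion-exclusion,
P(at least one) = 44 + 46 + 44 − 18 − 19 − 15 + 5 = 87%

87%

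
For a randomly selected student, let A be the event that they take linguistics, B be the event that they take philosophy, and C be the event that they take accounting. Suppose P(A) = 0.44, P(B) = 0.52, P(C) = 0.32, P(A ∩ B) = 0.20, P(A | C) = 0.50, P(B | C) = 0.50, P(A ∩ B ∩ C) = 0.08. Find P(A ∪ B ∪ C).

P(A ∩ C) = P(C)·P(A|C) = 0.32 × 0.50 = 0.16
P(B ∩ C) = P(C)·P(B|C) = 0.32 × 0.50 = 0.16
By inclusion–exclusion:
P(A ∪ B ∪ C) = 0.44 + 0.52 + 0.32 − 0.20 − 0.16 − 0.16 + 0.08 = 0.84

0.84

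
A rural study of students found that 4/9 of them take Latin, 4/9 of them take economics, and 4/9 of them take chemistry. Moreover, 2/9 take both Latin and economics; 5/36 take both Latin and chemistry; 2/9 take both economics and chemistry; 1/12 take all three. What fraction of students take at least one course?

By inclusion-exclusion,
P(union) = 4/9 + 4/9 + 4/9 − 2/9 − 5/36 − 2/9 + 1/12 = 5/6

5/6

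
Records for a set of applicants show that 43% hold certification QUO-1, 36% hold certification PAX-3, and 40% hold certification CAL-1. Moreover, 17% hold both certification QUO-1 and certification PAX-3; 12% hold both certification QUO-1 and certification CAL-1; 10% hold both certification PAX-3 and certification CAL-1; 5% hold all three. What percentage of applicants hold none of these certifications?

Using inclusion–exclusion:
P(union) = 43 + 36 + 40 − 17 − 12 − 10 + 5 = 85%
P(none) = 100% − 85% = 15%

15%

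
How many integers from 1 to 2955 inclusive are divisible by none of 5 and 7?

2026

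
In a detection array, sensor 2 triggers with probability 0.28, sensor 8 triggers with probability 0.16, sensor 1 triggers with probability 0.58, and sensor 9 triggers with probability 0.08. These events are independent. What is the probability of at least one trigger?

0.76630528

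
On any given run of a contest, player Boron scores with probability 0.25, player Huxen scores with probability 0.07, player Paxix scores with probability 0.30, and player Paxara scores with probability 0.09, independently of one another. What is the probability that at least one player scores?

P(none) = (1 − 0.25) × (1 − 0.07) × (1 − 0.30) × (1 − 0.09) = 0.75 × 0.93 × 0.70 × 0.91 = 0.4443075
P(at least one) = 1 − 0.4443075 = 0.5556925

0.5556925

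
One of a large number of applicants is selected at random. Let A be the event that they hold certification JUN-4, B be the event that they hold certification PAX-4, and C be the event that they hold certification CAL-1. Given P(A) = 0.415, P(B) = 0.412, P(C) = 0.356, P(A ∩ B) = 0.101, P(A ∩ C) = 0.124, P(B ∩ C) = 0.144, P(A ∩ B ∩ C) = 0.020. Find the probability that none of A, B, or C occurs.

P(A ∪ B ∪ C) = 0.415 + 0.412 + 0.356 − 0.101 − 0.124 − 0.144 + 0.020 = 0.834
P(none) = 1 − 0.834 = 0.166

0.166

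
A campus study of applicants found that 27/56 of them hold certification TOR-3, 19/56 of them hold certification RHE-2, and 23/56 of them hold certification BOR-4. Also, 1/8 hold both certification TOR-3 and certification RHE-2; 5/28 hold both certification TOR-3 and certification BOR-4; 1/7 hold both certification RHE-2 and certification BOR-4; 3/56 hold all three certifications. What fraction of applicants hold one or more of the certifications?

P(≥1) = 27/56 + 19/56 + 23/56 − 1/8 − 5/28 − 1/7 + 3/56 = 47/56

47/56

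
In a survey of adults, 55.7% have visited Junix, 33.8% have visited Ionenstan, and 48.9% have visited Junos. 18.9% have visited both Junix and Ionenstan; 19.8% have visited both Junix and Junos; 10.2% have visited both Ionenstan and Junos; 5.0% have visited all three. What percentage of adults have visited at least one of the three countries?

94.5%

By inclusion–exclusion:
P(union) = 55.7 + 33.8 + 48.9 − 18.9 − 19.8 − 10.2 + 5.0 = 94.5%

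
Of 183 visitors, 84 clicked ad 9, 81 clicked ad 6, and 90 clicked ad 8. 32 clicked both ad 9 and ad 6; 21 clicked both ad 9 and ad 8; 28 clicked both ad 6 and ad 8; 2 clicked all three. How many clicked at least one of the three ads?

176

Inclusion–exclusion gives
|union| = 84 + 81 + 90 − 32 − 21 − 28 + 2 = 176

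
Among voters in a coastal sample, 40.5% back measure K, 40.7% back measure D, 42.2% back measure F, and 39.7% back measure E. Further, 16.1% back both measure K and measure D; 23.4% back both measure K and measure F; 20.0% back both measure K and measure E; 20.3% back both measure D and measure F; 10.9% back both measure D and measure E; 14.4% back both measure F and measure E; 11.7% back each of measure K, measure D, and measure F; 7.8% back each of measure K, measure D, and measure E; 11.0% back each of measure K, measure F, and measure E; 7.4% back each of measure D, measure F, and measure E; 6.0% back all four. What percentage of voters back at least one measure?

By inclusion-exclusion,
P(union) = 40.5 + 40.7 + 42.2 + 39.7 − 16.1 − 23.4 − 20.0 − 20.3 − 10.9 − 14.4 + 11.7 + 7.8 + 11.0 + 7.4 − 6.0 = 89.9%

89.9%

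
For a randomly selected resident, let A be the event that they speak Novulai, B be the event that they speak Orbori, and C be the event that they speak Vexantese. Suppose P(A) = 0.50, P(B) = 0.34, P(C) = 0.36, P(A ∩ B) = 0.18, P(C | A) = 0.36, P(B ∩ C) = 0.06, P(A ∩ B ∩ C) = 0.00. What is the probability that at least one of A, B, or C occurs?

P(A ∩ C) = P(A)·P(C|A) = 0.50 × 0.36 = 0.18
P(A ∪ B ∪ C) = 0.50 + 0.34 + 0.36 − 0.18 − 0.18 − 0.06 + 0.00 = 0.78

0.78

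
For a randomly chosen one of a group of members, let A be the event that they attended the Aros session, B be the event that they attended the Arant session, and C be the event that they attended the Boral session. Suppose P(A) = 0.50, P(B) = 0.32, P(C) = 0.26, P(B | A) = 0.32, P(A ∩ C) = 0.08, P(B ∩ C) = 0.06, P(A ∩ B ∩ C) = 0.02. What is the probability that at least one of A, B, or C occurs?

P(A ∩ B) = P(A)·P(B|A) = 0.50 × 0.32 = 0.16
Using inclusion–exclusion:
P(A ∪ B ∪ C) = 0.50 + 0.32 + 0.26 − 0.16 − 0.08 − 0.06 + 0.02 = 0.80

0.80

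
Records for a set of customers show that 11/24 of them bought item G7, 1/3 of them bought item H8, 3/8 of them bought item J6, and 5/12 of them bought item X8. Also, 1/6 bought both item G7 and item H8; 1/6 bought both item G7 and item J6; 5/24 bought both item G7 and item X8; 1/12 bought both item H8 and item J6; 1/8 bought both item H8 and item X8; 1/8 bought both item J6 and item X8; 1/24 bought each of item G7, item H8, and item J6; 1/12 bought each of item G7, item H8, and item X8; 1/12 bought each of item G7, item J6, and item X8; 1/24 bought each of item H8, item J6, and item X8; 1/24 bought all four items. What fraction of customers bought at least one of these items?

11/12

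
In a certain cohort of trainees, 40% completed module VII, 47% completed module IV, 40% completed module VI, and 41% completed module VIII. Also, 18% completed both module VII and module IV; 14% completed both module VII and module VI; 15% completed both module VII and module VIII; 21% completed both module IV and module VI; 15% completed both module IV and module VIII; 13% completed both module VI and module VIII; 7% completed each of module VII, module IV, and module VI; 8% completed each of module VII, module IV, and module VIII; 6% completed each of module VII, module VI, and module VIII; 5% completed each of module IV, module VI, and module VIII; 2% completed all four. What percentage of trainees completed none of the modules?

P(≥1) = 40 + 47 + 40 + 41 − 18 − 14 − 15 − 21 − 15 − 13 + 7 + 8 + 6 + 5 − 2 = 96%
P(none) = 100% − 96% = 4%

4%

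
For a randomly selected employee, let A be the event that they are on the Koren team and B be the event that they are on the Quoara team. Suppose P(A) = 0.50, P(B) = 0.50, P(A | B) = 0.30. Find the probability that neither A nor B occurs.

P(A ∩ B) = P(B)·P(A|B) = 0.50 × 0.30 = 0.15
Inclusion–exclusion gives
P(A ∪ B) = 0.50 + 0.50 − 0.15 = 0.85
P(none) = 1 − 0.85 = 0.15

0.15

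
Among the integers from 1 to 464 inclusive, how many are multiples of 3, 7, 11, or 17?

floor(464/3) + floor(464/7) + floor(464/11) + floor(464/17) − floor(464/21) − floor(464/33) − floor(464/51) − floor(464/77) − floor(464/119) − floor(464/187) + floor(464/231) + floor(464/357) + floor(464/561) + floor(464/1309) − floor(464/3927) = 154 + 66 + 42 + 27 − 22 − 14 − 9 − 6 − 3 − 2 + 2 + 1 + 0 + 0 − 0 = 236

236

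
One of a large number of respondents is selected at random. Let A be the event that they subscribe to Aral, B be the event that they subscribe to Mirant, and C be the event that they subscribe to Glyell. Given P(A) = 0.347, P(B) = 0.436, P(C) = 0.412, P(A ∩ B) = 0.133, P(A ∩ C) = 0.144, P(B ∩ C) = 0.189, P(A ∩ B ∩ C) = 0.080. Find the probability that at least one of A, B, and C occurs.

Using inclusion–exclusion:
P(A ∪ B ∪ C) = 0.347 + 0.436 + 0.412 − 0.133 − 0.144 − 0.189 + 0.080 = 0.809

0.809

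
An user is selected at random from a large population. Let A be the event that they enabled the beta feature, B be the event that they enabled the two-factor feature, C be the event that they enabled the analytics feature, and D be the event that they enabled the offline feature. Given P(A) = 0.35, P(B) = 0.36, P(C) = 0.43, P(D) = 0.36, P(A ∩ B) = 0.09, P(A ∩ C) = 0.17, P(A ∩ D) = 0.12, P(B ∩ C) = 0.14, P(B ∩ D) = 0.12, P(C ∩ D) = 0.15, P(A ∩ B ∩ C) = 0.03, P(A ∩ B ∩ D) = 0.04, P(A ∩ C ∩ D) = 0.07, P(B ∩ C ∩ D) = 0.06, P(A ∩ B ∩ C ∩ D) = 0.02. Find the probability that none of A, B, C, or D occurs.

P(A ∪ B ∪ C ∪ D) = 0.35 + 0.36 + 0.43 + 0.36 − 0.09 − 0.17 − 0.12 − 0.14 − 0.12 − 0.15 + 0.03 + 0.04 + 0.07 + 0.06 − 0.02 = 0.89
P(none) = 1 − 0.89 = 0.11

0.11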